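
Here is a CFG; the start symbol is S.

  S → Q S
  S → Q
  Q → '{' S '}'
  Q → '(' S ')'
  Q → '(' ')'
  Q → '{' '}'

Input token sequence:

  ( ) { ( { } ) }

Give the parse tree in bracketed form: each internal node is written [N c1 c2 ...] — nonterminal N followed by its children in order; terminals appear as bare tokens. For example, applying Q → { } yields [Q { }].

S
Q S
( ) S
( ) Q
( ) { S }
( ) { Q }
( ) { ( S ) }
( ) { ( Q ) }
( ) { ( { } ) }

[S [Q ( )] [S [Q { [S [Q ( [S [Q { }]] )]] }]]]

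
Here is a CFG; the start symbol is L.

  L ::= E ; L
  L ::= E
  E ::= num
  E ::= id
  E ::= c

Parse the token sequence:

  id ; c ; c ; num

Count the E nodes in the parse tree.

[L [E id] ; [L [E c] ; [L [E c] ; [L [E num]]]]]

4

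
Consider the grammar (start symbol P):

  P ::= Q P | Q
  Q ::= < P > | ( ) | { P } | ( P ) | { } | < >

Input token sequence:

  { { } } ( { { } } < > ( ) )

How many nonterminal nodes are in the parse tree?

14

[P [Q { [P [Q { }]] }] [P [Q ( [P [Q { [P [Q { }]] }] [P [Q < >] [P [Q ( )]]]] )]]]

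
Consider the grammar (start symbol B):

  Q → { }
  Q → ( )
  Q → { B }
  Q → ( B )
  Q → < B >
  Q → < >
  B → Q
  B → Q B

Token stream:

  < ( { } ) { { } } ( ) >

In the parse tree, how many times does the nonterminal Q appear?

[B [Q < [B [Q ( [B [Q { }]] )] [B [Q { [B [Q { }]] }] [B [Q ( )]]]] >]]

6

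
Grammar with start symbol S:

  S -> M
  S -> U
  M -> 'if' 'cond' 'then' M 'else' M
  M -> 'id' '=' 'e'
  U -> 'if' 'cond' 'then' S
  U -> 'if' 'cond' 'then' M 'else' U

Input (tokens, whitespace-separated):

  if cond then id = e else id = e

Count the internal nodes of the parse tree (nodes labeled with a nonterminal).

4

[S [M if cond then [M id = e] else [M id = e]]]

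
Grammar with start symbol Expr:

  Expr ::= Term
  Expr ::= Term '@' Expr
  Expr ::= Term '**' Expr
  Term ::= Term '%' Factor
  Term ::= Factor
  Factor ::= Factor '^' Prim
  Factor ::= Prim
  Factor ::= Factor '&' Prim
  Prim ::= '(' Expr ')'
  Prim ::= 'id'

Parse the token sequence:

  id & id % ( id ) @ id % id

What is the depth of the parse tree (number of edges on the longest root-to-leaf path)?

[Expr [Term [Term [Factor [Factor [Prim id]] & [Prim id]]] % [Factor [Prim ( [Expr [Term [Factor [Prim id]]]] )]]] @ [Expr [Term [Term [Factor [Prim id]]] % [Factor [Prim id]]]]]

8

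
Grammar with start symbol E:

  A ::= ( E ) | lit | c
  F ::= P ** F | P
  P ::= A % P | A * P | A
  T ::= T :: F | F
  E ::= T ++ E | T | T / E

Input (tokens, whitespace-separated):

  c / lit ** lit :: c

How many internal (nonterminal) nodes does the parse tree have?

[E [T [F [P [A c]]]] / [E [T [T [F [P [A lit]] ** [F [P [A lit]]]]] :: [F [P [A c]]]]]]

17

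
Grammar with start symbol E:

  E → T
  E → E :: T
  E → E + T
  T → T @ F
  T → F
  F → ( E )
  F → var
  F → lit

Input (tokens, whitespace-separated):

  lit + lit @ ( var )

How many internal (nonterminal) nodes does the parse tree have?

[E [E [T [F lit]]] + [T [T [F lit]] @ [F ( [E [T [F var]]] )]]]

11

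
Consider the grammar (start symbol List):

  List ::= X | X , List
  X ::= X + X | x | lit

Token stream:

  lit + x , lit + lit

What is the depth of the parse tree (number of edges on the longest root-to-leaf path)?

[List [X [X lit] + [X x]] , [List [X [X lit] + [X lit]]]]

4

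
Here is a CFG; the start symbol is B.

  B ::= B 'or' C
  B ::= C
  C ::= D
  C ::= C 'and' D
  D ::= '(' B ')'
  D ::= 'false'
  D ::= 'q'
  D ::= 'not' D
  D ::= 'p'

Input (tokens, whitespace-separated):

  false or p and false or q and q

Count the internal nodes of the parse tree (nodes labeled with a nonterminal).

[B [B [B [C [D false]]] or [C [C [D p]] and [D false]]] or [C [C [D q]] and [D q]]]

13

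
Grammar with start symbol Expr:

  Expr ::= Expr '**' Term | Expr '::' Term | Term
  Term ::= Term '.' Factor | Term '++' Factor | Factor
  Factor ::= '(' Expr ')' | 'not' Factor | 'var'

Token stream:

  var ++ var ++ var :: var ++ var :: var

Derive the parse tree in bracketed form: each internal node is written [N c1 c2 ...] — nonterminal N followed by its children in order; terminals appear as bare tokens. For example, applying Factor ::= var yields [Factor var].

Expr
Expr :: Term
Expr :: Term :: Term
Term :: Term :: Term
Term ++ Factor :: Term :: Term
Term ++ Factor ++ Factor :: Term :: Term
Factor ++ Factor ++ Factor :: Term :: Term
var ++ Factor ++ Factor :: Term :: Term
var ++ var ++ Factor :: Term :: Term
var ++ var ++ var :: Term :: Term
var ++ var ++ var :: Term ++ Factor :: Term
var ++ var ++ var :: Factor ++ Factor :: Term
var ++ var ++ var :: var ++ Factor :: Term
var ++ var ++ var :: var ++ var :: Term
var ++ var ++ var :: var ++ var :: Factor
var ++ var ++ var :: var ++ var :: var

[Expr [Expr [Expr [Term [Term [Term [Factor var]] ++ [Factor var]] ++ [Factor var]]] :: [Term [Term [Factor var]] ++ [Factor var]]] :: [Term [Factor var]]]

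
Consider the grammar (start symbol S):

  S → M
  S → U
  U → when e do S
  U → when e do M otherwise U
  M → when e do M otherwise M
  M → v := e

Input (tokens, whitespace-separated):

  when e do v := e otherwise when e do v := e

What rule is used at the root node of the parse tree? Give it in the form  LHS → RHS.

S → U

[S [U when e do [M v := e] otherwise [U when e do [S [M v := e]]]]]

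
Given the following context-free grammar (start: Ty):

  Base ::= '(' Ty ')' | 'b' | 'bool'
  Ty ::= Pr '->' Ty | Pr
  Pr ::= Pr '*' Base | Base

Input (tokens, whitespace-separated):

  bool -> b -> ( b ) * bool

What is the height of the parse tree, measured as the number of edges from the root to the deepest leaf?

[Ty [Pr [Base bool]] -> [Ty [Pr [Base b]] -> [Ty [Pr [Pr [Base ( [Ty [Pr [Base b]]] )]] * [Base bool]]]]]

9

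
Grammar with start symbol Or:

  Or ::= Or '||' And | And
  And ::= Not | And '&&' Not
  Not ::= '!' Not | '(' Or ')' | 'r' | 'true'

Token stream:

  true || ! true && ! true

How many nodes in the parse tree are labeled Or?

2

[Or [Or [And [Not true]]] || [And [And [Not ! [Not true]]] && [Not ! [Not true]]]]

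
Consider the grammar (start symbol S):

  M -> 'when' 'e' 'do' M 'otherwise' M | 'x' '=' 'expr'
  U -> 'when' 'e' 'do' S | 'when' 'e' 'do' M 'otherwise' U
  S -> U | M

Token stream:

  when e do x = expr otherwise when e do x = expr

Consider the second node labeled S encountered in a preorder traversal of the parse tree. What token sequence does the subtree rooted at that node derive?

x = expr

[S [U when e do [M x = expr] otherwise [U when e do [S [M x = expr]]]]]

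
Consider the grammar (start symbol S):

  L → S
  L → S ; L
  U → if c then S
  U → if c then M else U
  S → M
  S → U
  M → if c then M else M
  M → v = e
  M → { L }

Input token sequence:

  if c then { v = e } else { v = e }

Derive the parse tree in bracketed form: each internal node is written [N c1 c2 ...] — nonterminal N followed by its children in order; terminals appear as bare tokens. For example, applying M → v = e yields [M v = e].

[S [M if c then [M { [L [S [M v = e]]] }] else [M { [L [S [M v = e]]] }]]]

S
M
if c then M else M
if c then { L } else M
if c then { S } else M
if c then { M } else M
if c then { v = e } else M
if c then { v = e } else { L }
if c then { v = e } else { S }
if c then { v = e } else { M }
if c then { v = e } else { v = e }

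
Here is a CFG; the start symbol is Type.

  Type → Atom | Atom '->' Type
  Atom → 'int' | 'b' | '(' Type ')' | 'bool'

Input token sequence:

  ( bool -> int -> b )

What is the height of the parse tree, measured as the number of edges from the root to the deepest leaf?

6

[Type [Atom ( [Type [Atom bool] -> [Type [Atom int] -> [Type [Atom b]]]] )]]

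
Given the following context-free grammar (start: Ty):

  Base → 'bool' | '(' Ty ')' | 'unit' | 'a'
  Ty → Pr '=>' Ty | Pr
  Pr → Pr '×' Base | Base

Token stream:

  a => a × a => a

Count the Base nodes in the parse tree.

[Ty [Pr [Base a]] => [Ty [Pr [Pr [Base a]] × [Base a]] => [Ty [Pr [Base a]]]]]

4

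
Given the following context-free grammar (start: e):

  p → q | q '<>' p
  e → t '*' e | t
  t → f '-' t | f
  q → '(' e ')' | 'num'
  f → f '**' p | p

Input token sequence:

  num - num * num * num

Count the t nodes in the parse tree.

4

[e [t [f [p [q num]]] - [t [f [p [q num]]]]] * [e [t [f [p [q num]]]] * [e [t [f [p [q num]]]]]]]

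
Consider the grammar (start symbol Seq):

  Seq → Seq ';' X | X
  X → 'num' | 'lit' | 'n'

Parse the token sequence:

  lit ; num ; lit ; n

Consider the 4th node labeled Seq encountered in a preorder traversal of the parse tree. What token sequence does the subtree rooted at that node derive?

lit

[Seq [Seq [Seq [Seq [X lit]] ; [X num]] ; [X lit]] ; [X n]]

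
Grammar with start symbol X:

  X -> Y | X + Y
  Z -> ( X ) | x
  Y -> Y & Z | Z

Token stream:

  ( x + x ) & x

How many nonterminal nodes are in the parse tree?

11

[X [Y [Y [Z ( [X [X [Y [Z x]]] + [Y [Z x]]] )]] & [Z x]]]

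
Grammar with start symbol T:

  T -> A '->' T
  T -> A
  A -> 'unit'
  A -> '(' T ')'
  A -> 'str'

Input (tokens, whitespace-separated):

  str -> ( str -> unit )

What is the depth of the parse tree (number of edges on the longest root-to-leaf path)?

6

[T [A str] -> [T [A ( [T [A str] -> [T [A unit]]] )]]]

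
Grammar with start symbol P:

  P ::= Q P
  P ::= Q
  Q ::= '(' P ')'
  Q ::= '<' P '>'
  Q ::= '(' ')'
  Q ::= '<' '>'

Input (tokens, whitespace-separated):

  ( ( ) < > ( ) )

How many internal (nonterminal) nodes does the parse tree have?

8

[P [Q ( [P [Q ( )] [P [Q < >] [P [Q ( )]]]] )]]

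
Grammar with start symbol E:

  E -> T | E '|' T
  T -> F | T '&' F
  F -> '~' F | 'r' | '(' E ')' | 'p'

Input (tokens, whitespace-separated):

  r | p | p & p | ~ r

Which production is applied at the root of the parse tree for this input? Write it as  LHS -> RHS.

E -> E '|' T

[E [E [E [E [T [F r]]] | [T [F p]]] | [T [T [F p]] & [F p]]] | [T [F ~ [F r]]]]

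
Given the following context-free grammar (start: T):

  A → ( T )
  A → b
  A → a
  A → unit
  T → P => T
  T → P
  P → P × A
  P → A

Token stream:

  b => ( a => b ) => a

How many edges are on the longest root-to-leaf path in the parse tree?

8

[T [P [A b]] => [T [P [A ( [T [P [A a]] => [T [P [A b]]]] )]] => [T [P [A a]]]]]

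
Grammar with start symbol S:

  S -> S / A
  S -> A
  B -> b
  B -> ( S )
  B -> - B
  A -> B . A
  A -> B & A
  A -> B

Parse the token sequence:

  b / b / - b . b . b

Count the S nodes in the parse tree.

3

[S [S [S [A [B b]]] / [A [B b]]] / [A [B - [B b]] . [A [B b] . [A [B b]]]]]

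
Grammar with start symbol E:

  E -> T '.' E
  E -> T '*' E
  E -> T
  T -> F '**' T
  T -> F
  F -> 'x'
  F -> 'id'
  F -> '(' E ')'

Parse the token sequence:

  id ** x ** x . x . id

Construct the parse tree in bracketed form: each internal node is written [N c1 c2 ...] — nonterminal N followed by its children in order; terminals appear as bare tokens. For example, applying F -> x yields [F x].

E
T . E
F ** T . E
id ** T . E
id ** F ** T . E
id ** x ** T . E
id ** x ** F . E
id ** x ** x . E
id ** x ** x . T . E
id ** x ** x . F . E
id ** x ** x . x . E
id ** x ** x . x . T
id ** x ** x . x . F
id ** x ** x . x . id

[E [T [F id] ** [T [F x] ** [T [F x]]]] . [E [T [F x]] . [E [T [F id]]]]]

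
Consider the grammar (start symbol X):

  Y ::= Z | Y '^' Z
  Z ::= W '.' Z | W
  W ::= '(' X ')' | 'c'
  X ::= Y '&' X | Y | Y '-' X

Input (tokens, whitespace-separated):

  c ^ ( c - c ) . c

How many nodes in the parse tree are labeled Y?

4

[X [Y [Y [Z [W c]]] ^ [Z [W ( [X [Y [Z [W c]]] - [X [Y [Z [W c]]]]] )] . [Z [W c]]]]]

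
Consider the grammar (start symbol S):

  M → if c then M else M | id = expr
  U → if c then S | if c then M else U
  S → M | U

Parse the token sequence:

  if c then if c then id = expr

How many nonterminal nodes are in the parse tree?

[S [U if c then [S [U if c then [S [M id = expr]]]]]]

6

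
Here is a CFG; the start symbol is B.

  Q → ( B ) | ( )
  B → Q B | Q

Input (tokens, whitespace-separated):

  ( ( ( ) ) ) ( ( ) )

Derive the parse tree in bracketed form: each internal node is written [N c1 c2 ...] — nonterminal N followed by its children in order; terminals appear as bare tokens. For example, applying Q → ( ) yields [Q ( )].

B
Q B
( B ) B
( Q ) B
( ( B ) ) B
( ( Q ) ) B
( ( ( ) ) ) B
( ( ( ) ) ) Q
( ( ( ) ) ) ( B )
( ( ( ) ) ) ( Q )
( ( ( ) ) ) ( ( ) )

[B [Q ( [B [Q ( [B [Q ( )]] )]] )] [B [Q ( [B [Q ( )]] )]]]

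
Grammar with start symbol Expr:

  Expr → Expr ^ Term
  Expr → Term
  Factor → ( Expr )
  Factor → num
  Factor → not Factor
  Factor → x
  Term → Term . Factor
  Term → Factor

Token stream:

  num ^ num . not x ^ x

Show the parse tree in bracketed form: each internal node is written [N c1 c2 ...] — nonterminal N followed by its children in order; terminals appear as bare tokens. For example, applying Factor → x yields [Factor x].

Expr
Expr ^ Term
Expr ^ Term ^ Term
Term ^ Term ^ Term
Factor ^ Term ^ Term
num ^ Term ^ Term
num ^ Term . Factor ^ Term
num ^ Factor . Factor ^ Term
num ^ num . Factor ^ Term
num ^ num . not Factor ^ Term
num ^ num . not x ^ Term
num ^ num . not x ^ Factor
num ^ num . not x ^ x

[Expr [Expr [Expr [Term [Factor num]]] ^ [Term [Term [Factor num]] . [Factor not [Factor x]]]] ^ [Term [Factor x]]]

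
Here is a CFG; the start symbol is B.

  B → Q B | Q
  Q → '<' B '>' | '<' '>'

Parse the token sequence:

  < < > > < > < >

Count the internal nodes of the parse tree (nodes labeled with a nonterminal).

8

[B [Q < [B [Q < >]] >] [B [Q < >] [B [Q < >]]]]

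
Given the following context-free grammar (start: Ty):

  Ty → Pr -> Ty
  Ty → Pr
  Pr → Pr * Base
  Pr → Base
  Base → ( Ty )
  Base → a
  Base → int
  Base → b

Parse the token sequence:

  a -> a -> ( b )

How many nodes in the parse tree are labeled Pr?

[Ty [Pr [Base a]] -> [Ty [Pr [Base a]] -> [Ty [Pr [Base ( [Ty [Pr [Base b]]] )]]]]]

4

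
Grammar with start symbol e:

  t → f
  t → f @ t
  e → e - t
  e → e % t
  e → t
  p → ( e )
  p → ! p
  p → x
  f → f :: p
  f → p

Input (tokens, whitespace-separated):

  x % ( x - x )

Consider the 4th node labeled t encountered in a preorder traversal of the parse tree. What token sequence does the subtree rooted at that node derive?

x

[e [e [t [f [p x]]]] % [t [f [p ( [e [e [t [f [p x]]]] - [t [f [p x]]]] )]]]]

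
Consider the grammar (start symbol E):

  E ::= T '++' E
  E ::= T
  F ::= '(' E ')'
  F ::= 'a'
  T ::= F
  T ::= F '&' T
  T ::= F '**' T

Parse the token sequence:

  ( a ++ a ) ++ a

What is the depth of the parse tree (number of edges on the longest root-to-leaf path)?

7

[E [T [F ( [E [T [F a]] ++ [E [T [F a]]]] )]] ++ [E [T [F a]]]]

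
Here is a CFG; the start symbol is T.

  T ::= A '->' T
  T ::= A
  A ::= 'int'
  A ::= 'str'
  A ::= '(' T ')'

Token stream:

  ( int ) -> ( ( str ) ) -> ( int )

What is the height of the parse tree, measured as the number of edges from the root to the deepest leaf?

7

[T [A ( [T [A int]] )] -> [T [A ( [T [A ( [T [A str]] )]] )] -> [T [A ( [T [A int]] )]]]]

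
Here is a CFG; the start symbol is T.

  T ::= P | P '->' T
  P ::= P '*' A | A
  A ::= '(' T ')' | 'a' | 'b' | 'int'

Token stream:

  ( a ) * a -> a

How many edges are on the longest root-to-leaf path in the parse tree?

7

[T [P [P [A ( [T [P [A a]]] )]] * [A a]] -> [T [P [A a]]]]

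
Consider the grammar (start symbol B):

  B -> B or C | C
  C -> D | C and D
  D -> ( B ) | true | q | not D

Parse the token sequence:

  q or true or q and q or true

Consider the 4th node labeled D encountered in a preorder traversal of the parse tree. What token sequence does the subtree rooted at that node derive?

[B [B [B [B [C [D q]]] or [C [D true]]] or [C [C [D q]] and [D q]]] or [C [D true]]]

q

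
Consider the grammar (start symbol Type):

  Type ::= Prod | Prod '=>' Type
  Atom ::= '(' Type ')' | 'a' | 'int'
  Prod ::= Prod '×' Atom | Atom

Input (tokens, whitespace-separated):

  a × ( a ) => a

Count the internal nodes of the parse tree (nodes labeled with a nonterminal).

11

[Type [Prod [Prod [Atom a]] × [Atom ( [Type [Prod [Atom a]]] )]] => [Type [Prod [Atom a]]]]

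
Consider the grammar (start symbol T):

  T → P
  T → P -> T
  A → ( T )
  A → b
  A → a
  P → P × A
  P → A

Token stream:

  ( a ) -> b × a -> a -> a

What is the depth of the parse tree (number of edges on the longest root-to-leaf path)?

6

[T [P [A ( [T [P [A a]]] )]] -> [T [P [P [A b]] × [A a]] -> [T [P [A a]] -> [T [P [A a]]]]]]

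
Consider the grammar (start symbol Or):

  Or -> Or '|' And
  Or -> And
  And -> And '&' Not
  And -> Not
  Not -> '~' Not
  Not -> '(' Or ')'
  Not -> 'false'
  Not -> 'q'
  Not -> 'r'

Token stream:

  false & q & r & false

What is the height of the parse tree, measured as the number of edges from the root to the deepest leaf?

6

[Or [And [And [And [And [Not false]] & [Not q]] & [Not r]] & [Not false]]]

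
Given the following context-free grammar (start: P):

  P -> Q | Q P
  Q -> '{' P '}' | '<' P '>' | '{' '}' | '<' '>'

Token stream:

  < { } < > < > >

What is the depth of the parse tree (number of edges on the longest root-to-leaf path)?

[P [Q < [P [Q { }] [P [Q < >] [P [Q < >]]]] >]]

6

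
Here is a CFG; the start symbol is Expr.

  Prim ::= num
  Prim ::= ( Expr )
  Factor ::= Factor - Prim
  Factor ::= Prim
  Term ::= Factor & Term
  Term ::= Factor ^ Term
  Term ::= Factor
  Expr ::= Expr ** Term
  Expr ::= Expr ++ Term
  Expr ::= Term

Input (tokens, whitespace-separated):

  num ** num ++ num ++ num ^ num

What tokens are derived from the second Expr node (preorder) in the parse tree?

[Expr [Expr [Expr [Expr [Term [Factor [Prim num]]]] ** [Term [Factor [Prim num]]]] ++ [Term [Factor [Prim num]]]] ++ [Term [Factor [Prim num]] ^ [Term [Factor [Prim num]]]]]

num ** num ++ num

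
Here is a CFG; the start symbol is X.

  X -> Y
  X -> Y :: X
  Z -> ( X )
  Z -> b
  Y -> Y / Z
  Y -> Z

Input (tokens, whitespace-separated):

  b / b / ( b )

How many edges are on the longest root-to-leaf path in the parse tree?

6

[X [Y [Y [Y [Z b]] / [Z b]] / [Z ( [X [Y [Z b]]] )]]]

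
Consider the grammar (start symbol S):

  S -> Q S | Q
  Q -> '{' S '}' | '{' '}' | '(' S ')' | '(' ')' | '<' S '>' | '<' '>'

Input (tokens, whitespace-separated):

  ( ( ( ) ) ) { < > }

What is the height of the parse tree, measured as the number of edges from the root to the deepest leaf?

6

[S [Q ( [S [Q ( [S [Q ( )]] )]] )] [S [Q { [S [Q < >]] }]]]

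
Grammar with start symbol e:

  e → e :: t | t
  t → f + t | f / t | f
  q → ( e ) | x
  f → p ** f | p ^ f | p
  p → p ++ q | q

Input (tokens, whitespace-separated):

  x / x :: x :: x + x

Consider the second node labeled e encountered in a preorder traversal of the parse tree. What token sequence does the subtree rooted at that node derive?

x / x :: x

[e [e [e [t [f [p [q x]]] / [t [f [p [q x]]]]]] :: [t [f [p [q x]]]]] :: [t [f [p [q x]]] + [t [f [p [q x]]]]]]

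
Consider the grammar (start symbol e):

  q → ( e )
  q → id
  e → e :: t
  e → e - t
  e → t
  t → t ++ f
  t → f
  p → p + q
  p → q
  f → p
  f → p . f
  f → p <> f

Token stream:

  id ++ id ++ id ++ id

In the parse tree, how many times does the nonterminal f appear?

4

[e [t [t [t [t [f [p [q id]]]] ++ [f [p [q id]]]] ++ [f [p [q id]]]] ++ [f [p [q id]]]]]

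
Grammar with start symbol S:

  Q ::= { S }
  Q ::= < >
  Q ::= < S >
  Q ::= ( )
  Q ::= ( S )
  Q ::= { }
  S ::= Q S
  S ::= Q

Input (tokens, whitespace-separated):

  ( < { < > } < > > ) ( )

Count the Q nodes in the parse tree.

[S [Q ( [S [Q < [S [Q { [S [Q < >]] }] [S [Q < >]]] >]] )] [S [Q ( )]]]

6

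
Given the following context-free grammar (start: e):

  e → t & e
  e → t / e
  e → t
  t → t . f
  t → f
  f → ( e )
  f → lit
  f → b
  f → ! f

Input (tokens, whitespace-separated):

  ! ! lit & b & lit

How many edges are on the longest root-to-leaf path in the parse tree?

5

[e [t [f ! [f ! [f lit]]]] & [e [t [f b]] & [e [t [f lit]]]]]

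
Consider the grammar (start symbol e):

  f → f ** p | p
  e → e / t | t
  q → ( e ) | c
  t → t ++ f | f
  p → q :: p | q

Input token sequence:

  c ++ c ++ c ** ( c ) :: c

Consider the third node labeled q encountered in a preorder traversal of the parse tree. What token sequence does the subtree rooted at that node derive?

[e [t [t [t [f [p [q c]]]] ++ [f [p [q c]]]] ++ [f [f [p [q c]]] ** [p [q ( [e [t [f [p [q c]]]]] )] :: [p [q c]]]]]]

c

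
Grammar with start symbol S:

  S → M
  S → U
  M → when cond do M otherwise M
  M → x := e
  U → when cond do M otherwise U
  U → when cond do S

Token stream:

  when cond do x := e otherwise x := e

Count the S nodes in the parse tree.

[S [M when cond do [M x := e] otherwise [M x := e]]]

1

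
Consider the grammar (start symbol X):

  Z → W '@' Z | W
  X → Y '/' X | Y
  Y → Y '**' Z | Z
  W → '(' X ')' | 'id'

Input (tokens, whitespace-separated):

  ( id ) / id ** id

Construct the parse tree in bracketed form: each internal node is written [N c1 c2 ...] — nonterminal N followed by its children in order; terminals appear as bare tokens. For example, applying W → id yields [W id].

X
Y / X
Z / X
W / X
( X ) / X
( Y ) / X
( Z ) / X
( W ) / X
( id ) / X
( id ) / Y
( id ) / Y ** Z
( id ) / Z ** Z
( id ) / W ** Z
( id ) / id ** Z
( id ) / id ** W
( id ) / id ** id

[X [Y [Z [W ( [X [Y [Z [W id]]]] )]]] / [X [Y [Y [Z [W id]]] ** [Z [W id]]]]]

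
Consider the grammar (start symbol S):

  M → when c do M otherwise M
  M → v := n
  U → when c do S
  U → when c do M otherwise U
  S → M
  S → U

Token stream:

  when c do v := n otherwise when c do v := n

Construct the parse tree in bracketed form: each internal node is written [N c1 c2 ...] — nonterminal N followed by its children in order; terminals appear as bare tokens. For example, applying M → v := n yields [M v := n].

[S [U when c do [M v := n] otherwise [U when c do [S [M v := n]]]]]

S
U
when c do M otherwise U
when c do v := n otherwise U
when c do v := n otherwise when c do S
when c do v := n otherwise when c do M
when c do v := n otherwise when c do v := n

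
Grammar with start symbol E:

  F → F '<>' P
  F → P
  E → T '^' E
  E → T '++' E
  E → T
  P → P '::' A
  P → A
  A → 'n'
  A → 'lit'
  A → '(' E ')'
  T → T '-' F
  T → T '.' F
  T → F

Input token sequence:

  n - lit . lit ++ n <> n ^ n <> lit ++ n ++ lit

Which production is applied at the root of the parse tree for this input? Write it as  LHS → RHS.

[E [T [T [T [F [P [A n]]]] - [F [P [A lit]]]] . [F [P [A lit]]]] ++ [E [T [F [F [P [A n]]] <> [P [A n]]]] ^ [E [T [F [F [P [A n]]] <> [P [A lit]]]] ++ [E [T [F [P [A n]]]] ++ [E [T [F [P [A lit]]]]]]]]]

E → T '++' E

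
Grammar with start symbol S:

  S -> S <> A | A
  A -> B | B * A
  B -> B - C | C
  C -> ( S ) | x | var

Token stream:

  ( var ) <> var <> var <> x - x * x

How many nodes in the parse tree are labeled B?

7

[S [S [S [S [A [B [C ( [S [A [B [C var]]]] )]]]] <> [A [B [C var]]]] <> [A [B [C var]]]] <> [A [B [B [C x]] - [C x]] * [A [B [C x]]]]]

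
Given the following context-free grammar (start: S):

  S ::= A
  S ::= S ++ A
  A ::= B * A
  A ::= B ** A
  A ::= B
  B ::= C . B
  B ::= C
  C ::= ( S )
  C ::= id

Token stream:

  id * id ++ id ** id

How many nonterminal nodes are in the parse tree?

[S [S [A [B [C id]] * [A [B [C id]]]]] ++ [A [B [C id]] ** [A [B [C id]]]]]

14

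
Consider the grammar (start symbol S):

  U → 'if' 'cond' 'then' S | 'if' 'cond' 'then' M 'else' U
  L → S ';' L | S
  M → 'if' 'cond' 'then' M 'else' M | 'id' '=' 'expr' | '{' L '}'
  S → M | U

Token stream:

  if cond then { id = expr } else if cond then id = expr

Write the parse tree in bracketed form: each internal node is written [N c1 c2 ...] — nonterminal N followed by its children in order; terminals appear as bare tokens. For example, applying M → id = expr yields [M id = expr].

S
U
if cond then M else U
if cond then { L } else U
if cond then { S } else U
if cond then { M } else U
if cond then { id = expr } else U
if cond then { id = expr } else if cond then S
if cond then { id = expr } else if cond then M
if cond then { id = expr } else if cond then id = expr

[S [U if cond then [M { [L [S [M id = expr]]] }] else [U if cond then [S [M id = expr]]]]]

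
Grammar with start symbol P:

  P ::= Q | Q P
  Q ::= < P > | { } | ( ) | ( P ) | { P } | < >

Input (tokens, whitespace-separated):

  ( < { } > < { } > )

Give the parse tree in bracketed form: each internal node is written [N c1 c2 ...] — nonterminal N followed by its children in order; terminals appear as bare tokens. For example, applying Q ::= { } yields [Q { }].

P
Q
( P )
( Q P )
( < P > P )
( < Q > P )
( < { } > P )
( < { } > Q )
( < { } > < P > )
( < { } > < Q > )
( < { } > < { } > )

[P [Q ( [P [Q < [P [Q { }]] >] [P [Q < [P [Q { }]] >]]] )]]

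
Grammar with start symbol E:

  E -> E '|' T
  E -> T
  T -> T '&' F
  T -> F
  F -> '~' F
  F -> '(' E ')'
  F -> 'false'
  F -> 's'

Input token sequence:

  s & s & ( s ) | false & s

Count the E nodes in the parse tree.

[E [E [T [T [T [F s]] & [F s]] & [F ( [E [T [F s]]] )]]] | [T [T [F false]] & [F s]]]

3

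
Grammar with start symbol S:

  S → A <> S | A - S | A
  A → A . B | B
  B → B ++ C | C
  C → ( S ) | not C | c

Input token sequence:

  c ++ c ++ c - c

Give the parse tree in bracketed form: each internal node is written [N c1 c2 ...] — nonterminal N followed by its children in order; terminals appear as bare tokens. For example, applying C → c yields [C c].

[S [A [B [B [B [C c]] ++ [C c]] ++ [C c]]] - [S [A [B [C c]]]]]

S
A - S
B - S
B ++ C - S
B ++ C ++ C - S
C ++ C ++ C - S
c ++ C ++ C - S
c ++ c ++ C - S
c ++ c ++ c - S
c ++ c ++ c - A
c ++ c ++ c - B
c ++ c ++ c - C
c ++ c ++ c - c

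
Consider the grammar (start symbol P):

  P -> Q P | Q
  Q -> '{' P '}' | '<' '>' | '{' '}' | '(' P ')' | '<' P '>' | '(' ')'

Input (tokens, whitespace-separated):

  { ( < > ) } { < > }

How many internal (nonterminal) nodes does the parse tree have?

10

[P [Q { [P [Q ( [P [Q < >]] )]] }] [P [Q { [P [Q < >]] }]]]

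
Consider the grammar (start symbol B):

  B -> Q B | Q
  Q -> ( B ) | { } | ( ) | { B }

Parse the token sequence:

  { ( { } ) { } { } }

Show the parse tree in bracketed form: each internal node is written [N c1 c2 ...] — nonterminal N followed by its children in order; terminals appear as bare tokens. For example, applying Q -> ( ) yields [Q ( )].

B
Q
{ B }
{ Q B }
{ ( B ) B }
{ ( Q ) B }
{ ( { } ) B }
{ ( { } ) Q B }
{ ( { } ) { } B }
{ ( { } ) { } Q }
{ ( { } ) { } { } }

[B [Q { [B [Q ( [B [Q { }]] )] [B [Q { }] [B [Q { }]]]] }]]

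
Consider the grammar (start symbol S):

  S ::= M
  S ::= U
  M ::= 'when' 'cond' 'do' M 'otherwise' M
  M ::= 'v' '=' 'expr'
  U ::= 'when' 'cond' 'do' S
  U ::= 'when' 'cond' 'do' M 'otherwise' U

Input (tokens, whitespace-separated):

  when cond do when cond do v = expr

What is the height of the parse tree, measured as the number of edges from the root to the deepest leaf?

[S [U when cond do [S [U when cond do [S [M v = expr]]]]]]

6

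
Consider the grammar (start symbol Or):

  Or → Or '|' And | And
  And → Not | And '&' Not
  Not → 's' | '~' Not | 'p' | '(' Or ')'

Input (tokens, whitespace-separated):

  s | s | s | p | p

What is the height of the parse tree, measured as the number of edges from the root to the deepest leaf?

7

[Or [Or [Or [Or [Or [And [Not s]]] | [And [Not s]]] | [And [Not s]]] | [And [Not p]]] | [And [Not p]]]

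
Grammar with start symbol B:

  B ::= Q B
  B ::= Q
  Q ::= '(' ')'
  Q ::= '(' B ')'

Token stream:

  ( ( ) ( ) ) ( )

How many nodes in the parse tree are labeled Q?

[B [Q ( [B [Q ( )] [B [Q ( )]]] )] [B [Q ( )]]]

4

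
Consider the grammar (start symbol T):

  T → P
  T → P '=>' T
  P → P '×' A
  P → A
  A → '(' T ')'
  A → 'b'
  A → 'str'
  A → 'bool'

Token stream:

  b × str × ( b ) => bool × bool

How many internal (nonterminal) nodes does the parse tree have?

[T [P [P [P [A b]] × [A str]] × [A ( [T [P [A b]]] )]] => [T [P [P [A bool]] × [A bool]]]]

15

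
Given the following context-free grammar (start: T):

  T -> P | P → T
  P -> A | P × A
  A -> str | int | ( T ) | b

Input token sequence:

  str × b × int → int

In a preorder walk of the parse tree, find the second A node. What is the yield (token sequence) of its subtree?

[T [P [P [P [A str]] × [A b]] × [A int]] → [T [P [A int]]]]

b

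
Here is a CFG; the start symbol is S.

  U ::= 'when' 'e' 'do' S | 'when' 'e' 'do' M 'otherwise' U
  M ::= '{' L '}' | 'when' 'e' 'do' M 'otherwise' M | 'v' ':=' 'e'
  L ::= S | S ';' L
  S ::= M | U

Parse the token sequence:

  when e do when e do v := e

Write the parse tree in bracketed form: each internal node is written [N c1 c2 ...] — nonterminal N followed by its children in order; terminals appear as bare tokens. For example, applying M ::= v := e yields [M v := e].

[S [U when e do [S [U when e do [S [M v := e]]]]]]

S
U
when e do S
when e do U
when e do when e do S
when e do when e do M
when e do when e do v := e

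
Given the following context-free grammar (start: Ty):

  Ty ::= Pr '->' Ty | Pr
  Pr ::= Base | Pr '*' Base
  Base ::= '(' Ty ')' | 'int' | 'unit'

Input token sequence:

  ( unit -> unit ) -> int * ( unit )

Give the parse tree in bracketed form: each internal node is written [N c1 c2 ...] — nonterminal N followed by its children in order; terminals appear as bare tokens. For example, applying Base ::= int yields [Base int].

[Ty [Pr [Base ( [Ty [Pr [Base unit]] -> [Ty [Pr [Base unit]]]] )]] -> [Ty [Pr [Pr [Base int]] * [Base ( [Ty [Pr [Base unit]]] )]]]]

Ty
Pr -> Ty
Base -> Ty
( Ty ) -> Ty
( Pr -> Ty ) -> Ty
( Base -> Ty ) -> Ty
( unit -> Ty ) -> Ty
( unit -> Pr ) -> Ty
( unit -> Base ) -> Ty
( unit -> unit ) -> Ty
( unit -> unit ) -> Pr
( unit -> unit ) -> Pr * Base
( unit -> unit ) -> Base * Base
( unit -> unit ) -> int * Base
( unit -> unit ) -> int * ( Ty )
( unit -> unit ) -> int * ( Pr )
( unit -> unit ) -> int * ( Base )
( unit -> unit ) -> int * ( unit )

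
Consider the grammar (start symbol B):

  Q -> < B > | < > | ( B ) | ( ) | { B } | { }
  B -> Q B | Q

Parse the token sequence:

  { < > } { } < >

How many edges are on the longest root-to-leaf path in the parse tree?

[B [Q { [B [Q < >]] }] [B [Q { }] [B [Q < >]]]]

4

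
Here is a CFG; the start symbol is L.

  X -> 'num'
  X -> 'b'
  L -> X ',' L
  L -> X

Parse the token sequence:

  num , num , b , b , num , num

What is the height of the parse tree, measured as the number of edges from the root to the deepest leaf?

7

[L [X num] , [L [X num] , [L [X b] , [L [X b] , [L [X num] , [L [X num]]]]]]]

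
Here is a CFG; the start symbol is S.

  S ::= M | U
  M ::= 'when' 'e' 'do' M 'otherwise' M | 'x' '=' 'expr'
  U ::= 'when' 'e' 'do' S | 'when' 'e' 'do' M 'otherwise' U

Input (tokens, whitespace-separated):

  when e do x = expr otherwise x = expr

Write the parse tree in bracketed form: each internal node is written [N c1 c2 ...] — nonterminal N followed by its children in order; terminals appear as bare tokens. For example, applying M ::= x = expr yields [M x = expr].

S
M
when e do M otherwise M
when e do x = expr otherwise M
when e do x = expr otherwise x = expr

[S [M when e do [M x = expr] otherwise [M x = expr]]]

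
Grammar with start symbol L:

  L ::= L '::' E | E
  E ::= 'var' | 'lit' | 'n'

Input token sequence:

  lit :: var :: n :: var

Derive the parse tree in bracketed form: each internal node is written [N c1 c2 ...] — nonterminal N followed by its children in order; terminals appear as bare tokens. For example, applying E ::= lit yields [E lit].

[L [L [L [L [E lit]] :: [E var]] :: [E n]] :: [E var]]

L
L :: E
L :: E :: E
L :: E :: E :: E
E :: E :: E :: E
lit :: E :: E :: E
lit :: var :: E :: E
lit :: var :: n :: E
lit :: var :: n :: var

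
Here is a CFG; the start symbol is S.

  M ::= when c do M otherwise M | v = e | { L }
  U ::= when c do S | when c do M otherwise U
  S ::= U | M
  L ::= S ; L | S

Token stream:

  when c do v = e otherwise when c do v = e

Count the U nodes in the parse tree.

[S [U when c do [M v = e] otherwise [U when c do [S [M v = e]]]]]

2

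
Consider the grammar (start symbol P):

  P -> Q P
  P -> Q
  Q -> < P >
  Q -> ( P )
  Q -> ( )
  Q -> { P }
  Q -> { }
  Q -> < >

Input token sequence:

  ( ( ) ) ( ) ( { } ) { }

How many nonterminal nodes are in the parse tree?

[P [Q ( [P [Q ( )]] )] [P [Q ( )] [P [Q ( [P [Q { }]] )] [P [Q { }]]]]]

12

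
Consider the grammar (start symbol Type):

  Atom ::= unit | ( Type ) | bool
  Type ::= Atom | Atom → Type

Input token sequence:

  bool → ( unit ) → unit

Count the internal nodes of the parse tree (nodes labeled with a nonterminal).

[Type [Atom bool] → [Type [Atom ( [Type [Atom unit]] )] → [Type [Atom unit]]]]

8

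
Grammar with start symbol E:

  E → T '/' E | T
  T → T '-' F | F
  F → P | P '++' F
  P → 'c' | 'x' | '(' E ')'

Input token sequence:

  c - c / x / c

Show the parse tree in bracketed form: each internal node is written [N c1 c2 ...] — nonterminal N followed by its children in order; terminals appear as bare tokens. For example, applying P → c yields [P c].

[E [T [T [F [P c]]] - [F [P c]]] / [E [T [F [P x]]] / [E [T [F [P c]]]]]]

E
T / E
T - F / E
F - F / E
P - F / E
c - F / E
c - P / E
c - c / E
c - c / T / E
c - c / F / E
c - c / P / E
c - c / x / E
c - c / x / T
c - c / x / F
c - c / x / P
c - c / x / c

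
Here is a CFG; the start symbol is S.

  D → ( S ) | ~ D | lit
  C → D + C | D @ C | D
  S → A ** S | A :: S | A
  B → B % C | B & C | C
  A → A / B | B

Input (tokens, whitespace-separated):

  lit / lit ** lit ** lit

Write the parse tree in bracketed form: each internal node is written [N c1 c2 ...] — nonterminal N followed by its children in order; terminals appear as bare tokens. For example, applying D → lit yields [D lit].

S
A ** S
A / B ** S
B / B ** S
C / B ** S
D / B ** S
lit / B ** S
lit / C ** S
lit / D ** S
lit / lit ** S
lit / lit ** A ** S
lit / lit ** B ** S
lit / lit ** C ** S
lit / lit ** D ** S
lit / lit ** lit ** S
lit / lit ** lit ** A
lit / lit ** lit ** B
lit / lit ** lit ** C
lit / lit ** lit ** D
lit / lit ** lit ** lit

[S [A [A [B [C [D lit]]]] / [B [C [D lit]]]] ** [S [A [B [C [D lit]]]] ** [S [A [B [C [D lit]]]]]]]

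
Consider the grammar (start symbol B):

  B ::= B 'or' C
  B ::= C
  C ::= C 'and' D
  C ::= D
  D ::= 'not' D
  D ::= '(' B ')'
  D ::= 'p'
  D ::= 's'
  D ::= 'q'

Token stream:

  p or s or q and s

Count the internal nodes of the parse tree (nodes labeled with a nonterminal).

[B [B [B [C [D p]]] or [C [D s]]] or [C [C [D q]] and [D s]]]

11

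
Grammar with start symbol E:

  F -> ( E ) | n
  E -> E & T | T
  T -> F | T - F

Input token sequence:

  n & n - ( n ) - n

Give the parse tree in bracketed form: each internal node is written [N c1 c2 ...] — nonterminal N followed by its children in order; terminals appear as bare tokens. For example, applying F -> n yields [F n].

[E [E [T [F n]]] & [T [T [T [F n]] - [F ( [E [T [F n]]] )]] - [F n]]]

E
E & T
T & T
F & T
n & T
n & T - F
n & T - F - F
n & F - F - F
n & n - F - F
n & n - ( E ) - F
n & n - ( T ) - F
n & n - ( F ) - F
n & n - ( n ) - F
n & n - ( n ) - n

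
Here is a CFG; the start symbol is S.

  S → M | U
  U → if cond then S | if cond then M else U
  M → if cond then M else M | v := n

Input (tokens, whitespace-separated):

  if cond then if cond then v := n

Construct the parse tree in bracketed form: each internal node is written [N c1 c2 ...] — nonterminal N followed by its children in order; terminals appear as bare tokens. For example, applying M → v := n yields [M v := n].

S
U
if cond then S
if cond then U
if cond then if cond then S
if cond then if cond then M
if cond then if cond then v := n

[S [U if cond then [S [U if cond then [S [M v := n]]]]]]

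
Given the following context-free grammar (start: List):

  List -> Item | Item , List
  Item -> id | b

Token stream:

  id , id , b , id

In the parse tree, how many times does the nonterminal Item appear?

[List [Item id] , [List [Item id] , [List [Item b] , [List [Item id]]]]]

4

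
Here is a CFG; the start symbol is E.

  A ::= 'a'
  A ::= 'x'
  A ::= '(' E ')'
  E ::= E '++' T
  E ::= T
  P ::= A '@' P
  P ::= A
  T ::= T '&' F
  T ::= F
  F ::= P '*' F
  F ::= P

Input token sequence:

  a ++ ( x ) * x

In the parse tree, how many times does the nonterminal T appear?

3

[E [E [T [F [P [A a]]]]] ++ [T [F [P [A ( [E [T [F [P [A x]]]]] )]] * [F [P [A x]]]]]]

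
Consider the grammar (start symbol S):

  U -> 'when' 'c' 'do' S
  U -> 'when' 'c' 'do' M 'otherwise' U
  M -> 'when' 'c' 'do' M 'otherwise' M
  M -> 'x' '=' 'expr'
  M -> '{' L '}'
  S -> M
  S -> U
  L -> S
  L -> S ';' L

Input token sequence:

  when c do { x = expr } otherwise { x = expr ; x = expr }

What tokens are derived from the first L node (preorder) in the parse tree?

[S [M when c do [M { [L [S [M x = expr]]] }] otherwise [M { [L [S [M x = expr]] ; [L [S [M x = expr]]]] }]]]

x = expr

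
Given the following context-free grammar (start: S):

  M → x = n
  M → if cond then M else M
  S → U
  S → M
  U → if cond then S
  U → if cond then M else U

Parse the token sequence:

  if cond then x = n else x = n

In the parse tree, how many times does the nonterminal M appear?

3

[S [M if cond then [M x = n] else [M x = n]]]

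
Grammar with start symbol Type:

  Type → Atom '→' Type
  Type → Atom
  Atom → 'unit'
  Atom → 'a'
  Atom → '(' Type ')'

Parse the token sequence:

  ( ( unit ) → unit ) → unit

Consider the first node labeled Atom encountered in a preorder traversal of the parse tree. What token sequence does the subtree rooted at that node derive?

( ( unit ) → unit )

[Type [Atom ( [Type [Atom ( [Type [Atom unit]] )] → [Type [Atom unit]]] )] → [Type [Atom unit]]]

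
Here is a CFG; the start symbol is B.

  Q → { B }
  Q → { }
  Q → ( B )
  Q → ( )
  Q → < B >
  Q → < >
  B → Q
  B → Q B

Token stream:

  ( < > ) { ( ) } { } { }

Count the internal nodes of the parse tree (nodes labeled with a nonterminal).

[B [Q ( [B [Q < >]] )] [B [Q { [B [Q ( )]] }] [B [Q { }] [B [Q { }]]]]]

12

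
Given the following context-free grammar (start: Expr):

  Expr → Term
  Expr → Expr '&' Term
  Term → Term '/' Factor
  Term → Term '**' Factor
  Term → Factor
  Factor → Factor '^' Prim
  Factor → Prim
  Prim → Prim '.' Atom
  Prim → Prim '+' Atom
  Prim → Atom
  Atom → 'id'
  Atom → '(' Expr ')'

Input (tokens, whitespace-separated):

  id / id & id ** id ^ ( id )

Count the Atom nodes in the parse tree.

6

[Expr [Expr [Term [Term [Factor [Prim [Atom id]]]] / [Factor [Prim [Atom id]]]]] & [Term [Term [Factor [Prim [Atom id]]]] ** [Factor [Factor [Prim [Atom id]]] ^ [Prim [Atom ( [Expr [Term [Factor [Prim [Atom id]]]]] )]]]]]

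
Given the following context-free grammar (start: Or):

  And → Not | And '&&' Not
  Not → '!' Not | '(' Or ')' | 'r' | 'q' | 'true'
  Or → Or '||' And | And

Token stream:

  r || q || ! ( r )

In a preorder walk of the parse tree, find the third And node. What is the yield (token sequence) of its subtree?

[Or [Or [Or [And [Not r]]] || [And [Not q]]] || [And [Not ! [Not ( [Or [And [Not r]]] )]]]]

! ( r )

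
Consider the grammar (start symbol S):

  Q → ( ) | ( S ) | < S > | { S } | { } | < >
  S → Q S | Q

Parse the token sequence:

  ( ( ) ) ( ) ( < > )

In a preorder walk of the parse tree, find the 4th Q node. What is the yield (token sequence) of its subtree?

[S [Q ( [S [Q ( )]] )] [S [Q ( )] [S [Q ( [S [Q < >]] )]]]]

( < > )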